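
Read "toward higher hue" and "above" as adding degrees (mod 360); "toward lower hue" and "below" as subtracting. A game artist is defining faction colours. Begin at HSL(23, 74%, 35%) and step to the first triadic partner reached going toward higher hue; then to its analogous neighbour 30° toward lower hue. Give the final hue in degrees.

113°

+120° (triadic ↑): 23 + 120 = 143°
−30° (analog 30° ↓): 143 − 30 = 113°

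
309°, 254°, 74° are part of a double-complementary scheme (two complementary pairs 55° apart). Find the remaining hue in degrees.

A rectangular tetradic uses two complementary pairs 55° apart: offsets 0°, 55°, 180°, 235°.
Among {74°, 254°, 309°}, 74° and 254° are a 180° pair.
The remaining hue 309° needs its own complement: 309 + 180 = 489 → 489 − 360 = 129°

129°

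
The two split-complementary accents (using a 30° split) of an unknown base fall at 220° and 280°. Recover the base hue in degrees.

The accents sit 30° either side of the complement, so the complement is their short-arc midpoint on the wheel.
Short-arc midpoint of 220° and 280°: 250°.
Base is 180° from the complement: 250 − 180 = 70°

70°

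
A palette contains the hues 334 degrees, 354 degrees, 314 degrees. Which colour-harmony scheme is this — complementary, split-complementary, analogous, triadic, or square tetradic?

analogous

Sort the hues: 314°, 334°, 354°.
Successive gaps around the wheel: 20°, 20°, 320°.
A run of hues at equal small steps (20°) with one large closing gap is an analogous group.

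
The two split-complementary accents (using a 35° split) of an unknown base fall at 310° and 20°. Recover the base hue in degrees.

The accents sit 35° either side of the complement, so the complement is their short-arc midpoint on the wheel.
Short-arc midpoint of 310° and 20°: 345°.
Base is 180° from the complement: 345 − 180 = 165°

165°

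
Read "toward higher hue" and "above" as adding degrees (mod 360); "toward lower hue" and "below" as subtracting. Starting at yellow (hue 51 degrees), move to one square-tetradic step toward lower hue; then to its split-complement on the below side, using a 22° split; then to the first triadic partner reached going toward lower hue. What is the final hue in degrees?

359°

−90° (square ↓): 51 − 90 = -39 → -39 + 360 = 321°
+158° (split-comp 22° ↓): 321 + 158 = 479 → 479 − 360 = 119°
−120° (triadic ↓): 119 − 120 = -1 → -1 + 360 = 359°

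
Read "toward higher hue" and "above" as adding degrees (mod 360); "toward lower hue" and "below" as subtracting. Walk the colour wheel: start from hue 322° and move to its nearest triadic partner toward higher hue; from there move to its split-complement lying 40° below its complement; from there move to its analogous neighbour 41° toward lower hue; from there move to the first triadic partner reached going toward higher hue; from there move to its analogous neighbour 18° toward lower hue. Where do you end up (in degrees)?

283°

+120° (triadic ↑): 322 + 120 = 442 → 442 − 360 = 82°
+140° (split-comp 40° ↓): 82 + 140 = 222°
−41° (analog 41° ↓): 222 − 41 = 181°
+120° (triadic ↑): 181 + 120 = 301°
−18° (analog 18° ↓): 301 − 18 = 283°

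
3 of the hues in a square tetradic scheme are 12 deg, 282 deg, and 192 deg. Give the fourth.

A square tetradic scheme places four hues every 90°.
The full set through 12° is {12°, 102°, 192°, 282°}.
Given {12°, 192°, 282°}, the missing hue is 102°.

102°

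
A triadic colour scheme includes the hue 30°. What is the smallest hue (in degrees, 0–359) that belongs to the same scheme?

30°

A triad places three hues 120° apart.
The full set through 30° is {30°, 150°, 270°}.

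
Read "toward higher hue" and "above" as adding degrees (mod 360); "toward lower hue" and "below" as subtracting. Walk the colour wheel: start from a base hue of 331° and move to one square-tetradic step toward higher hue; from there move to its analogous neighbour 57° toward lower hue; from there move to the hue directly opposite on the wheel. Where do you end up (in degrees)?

184°

331 + 90 = 421 → 421 − 360 = 61°   (square ↑)
61 − 57 = 4°   (analog 57° ↓)
4 + 180 = 184°   (complement)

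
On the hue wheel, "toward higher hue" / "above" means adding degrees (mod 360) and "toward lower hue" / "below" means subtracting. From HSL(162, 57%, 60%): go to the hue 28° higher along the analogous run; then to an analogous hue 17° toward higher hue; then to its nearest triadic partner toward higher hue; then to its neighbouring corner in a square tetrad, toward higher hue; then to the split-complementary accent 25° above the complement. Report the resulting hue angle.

162 + 28 = 190°   (analog 28° ↑)
190 + 17 = 207°   (analog 17° ↑)
207 + 120 = 327°   (triadic ↑)
327 + 90 = 417 → 417 − 360 = 57°   (square ↑)
57 + 205 = 262°   (split-comp 25° ↑)

262°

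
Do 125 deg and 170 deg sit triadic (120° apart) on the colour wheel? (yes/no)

no

Angular distance: |125 − 170| = 45 = 45°.
Triadic (120° apart) requires 120°.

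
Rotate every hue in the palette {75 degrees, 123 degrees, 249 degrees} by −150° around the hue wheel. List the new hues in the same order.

285°, 333°, 99°

75 − 150 = -75 → -75 + 360 = 285°
123 − 150 = -27 → -27 + 360 = 333°
249 − 150 = 99°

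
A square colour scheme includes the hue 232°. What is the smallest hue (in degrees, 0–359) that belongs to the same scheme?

52°

A square tetradic scheme places four hues every 90°.
The full set through 232° is {52°, 142°, 232°, 322°}.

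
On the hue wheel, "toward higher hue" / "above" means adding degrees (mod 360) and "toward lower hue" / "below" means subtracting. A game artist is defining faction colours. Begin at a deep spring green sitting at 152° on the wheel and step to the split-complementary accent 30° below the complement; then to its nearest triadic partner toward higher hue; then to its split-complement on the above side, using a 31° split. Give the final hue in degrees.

273°

152 + 150 = 302°   (split-comp 30° ↓)
302 + 120 = 422 → 422 − 360 = 62°   (triadic ↑)
62 + 211 = 273°   (split-comp 31° ↑)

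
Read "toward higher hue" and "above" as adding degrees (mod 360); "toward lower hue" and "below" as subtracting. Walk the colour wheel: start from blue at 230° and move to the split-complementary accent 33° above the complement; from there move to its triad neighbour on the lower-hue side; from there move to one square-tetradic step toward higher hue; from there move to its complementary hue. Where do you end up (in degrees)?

+213° (split-comp 33° ↑): 230 + 213 = 443 → 443 − 360 = 83°
−120° (triadic ↓): 83 − 120 = -37 → -37 + 360 = 323°
+90° (square ↑): 323 + 90 = 413 → 413 − 360 = 53°
+180° (complement): 53 + 180 = 233°

233°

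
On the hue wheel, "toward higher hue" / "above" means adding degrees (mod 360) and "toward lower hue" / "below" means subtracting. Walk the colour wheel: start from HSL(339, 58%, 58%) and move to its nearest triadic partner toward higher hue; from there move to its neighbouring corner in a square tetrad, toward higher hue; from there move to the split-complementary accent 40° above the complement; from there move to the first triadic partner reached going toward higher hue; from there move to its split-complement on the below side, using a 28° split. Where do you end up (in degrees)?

321°

triadic ↑ +120°: 339 + 120 = 459 → 459 − 360 = 99°
square ↑ +90°: 99 + 90 = 189°
split-comp 40° ↑ +220°: 189 + 220 = 409 → 409 − 360 = 49°
triadic ↑ +120°: 49 + 120 = 169°
split-comp 28° ↓ +152°: 169 + 152 = 321°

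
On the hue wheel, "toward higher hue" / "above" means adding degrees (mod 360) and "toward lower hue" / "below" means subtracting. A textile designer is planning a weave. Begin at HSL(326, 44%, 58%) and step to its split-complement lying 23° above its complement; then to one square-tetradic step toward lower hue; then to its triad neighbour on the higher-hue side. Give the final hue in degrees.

199°

split-comp 23° ↑ +203°: 326 + 203 = 529 → 529 − 360 = 169°
square ↓ −90°: 169 − 90 = 79°
triadic ↑ +120°: 79 + 120 = 199°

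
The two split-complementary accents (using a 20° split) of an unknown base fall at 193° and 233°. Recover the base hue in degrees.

The accents sit 20° either side of the complement, so the complement is their short-arc midpoint on the wheel.
Short-arc midpoint of 193° and 233°: 213°.
Base is 180° from the complement: 213 − 180 = 33°

33°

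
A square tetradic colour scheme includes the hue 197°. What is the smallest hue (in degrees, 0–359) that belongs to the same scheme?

17°

A square tetradic scheme places four hues every 90°.
The full set through 197° is {17°, 107°, 197°, 287°}.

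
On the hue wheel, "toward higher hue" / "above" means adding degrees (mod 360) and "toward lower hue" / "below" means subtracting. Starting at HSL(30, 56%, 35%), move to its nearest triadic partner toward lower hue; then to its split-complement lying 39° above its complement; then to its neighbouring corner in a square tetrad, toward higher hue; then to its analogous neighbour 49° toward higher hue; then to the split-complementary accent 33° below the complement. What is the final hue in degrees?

−120° (triadic ↓): 30 − 120 = -90 → -90 + 360 = 270°
+219° (split-comp 39° ↑): 270 + 219 = 489 → 489 − 360 = 129°
+90° (square ↑): 129 + 90 = 219°
+49° (analog 49° ↑): 219 + 49 = 268°
+147° (split-comp 33° ↓): 268 + 147 = 415 → 415 − 360 = 55°

55°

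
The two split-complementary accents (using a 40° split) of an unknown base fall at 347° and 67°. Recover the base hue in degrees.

The accents sit 40° either side of the complement, so the complement is their short-arc midpoint on the wheel.
Short-arc midpoint of 347° and 67°: 27°.
Base is 180° from the complement: 27 − 180 = -153 → -153 + 360 = 207°

207°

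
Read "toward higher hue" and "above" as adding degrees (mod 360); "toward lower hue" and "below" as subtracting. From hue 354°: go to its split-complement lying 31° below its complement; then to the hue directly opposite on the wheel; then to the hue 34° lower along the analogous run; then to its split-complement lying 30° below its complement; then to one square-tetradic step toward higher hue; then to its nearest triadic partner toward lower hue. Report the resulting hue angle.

split-comp 31° ↓ +149°: 354 + 149 = 503 → 503 − 360 = 143°
complement +180°: 143 + 180 = 323°
analog 34° ↓ −34°: 323 − 34 = 289°
split-comp 30° ↓ +150°: 289 + 150 = 439 → 439 − 360 = 79°
square ↑ +90°: 79 + 90 = 169°
triadic ↓ −120°: 169 − 120 = 49°

49°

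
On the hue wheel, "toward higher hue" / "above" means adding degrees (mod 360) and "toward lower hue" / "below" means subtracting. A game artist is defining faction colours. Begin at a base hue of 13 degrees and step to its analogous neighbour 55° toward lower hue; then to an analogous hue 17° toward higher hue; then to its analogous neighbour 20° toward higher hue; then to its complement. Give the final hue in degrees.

analog 55° ↓ −55°: 13 − 55 = -42 → -42 + 360 = 318°
analog 17° ↑ +17°: 318 + 17 = 335°
analog 20° ↑ +20°: 335 + 20 = 355°
complement +180°: 355 + 180 = 535 → 535 − 360 = 175°

175°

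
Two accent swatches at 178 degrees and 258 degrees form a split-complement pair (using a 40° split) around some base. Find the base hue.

38°

The accents sit 40° either side of the complement, so the complement is their short-arc midpoint on the wheel.
Short-arc midpoint of 178° and 258°: 218°.
Base is 180° from the complement: 218 − 180 = 38°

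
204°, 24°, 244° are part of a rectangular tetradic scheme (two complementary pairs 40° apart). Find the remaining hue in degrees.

A rectangular tetradic uses two complementary pairs 40° apart: offsets 0°, 40°, 180°, 220°.
Among {24°, 204°, 244°}, 24° and 204° are a 180° pair.
The remaining hue 244° needs its own complement: 244 + 180 = 424 → 424 − 360 = 64°

64°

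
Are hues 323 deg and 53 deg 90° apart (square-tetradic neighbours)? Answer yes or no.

Angular distance: |323 − 53| = 270; shorter arc = 360 − 270 = 90°.
90° apart (square-tetradic neighbours) requires 90°.

yes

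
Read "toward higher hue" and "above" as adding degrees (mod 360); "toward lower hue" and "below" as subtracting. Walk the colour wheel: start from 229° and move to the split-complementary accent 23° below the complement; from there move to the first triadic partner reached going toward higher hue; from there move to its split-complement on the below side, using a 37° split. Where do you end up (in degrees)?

289°

split-comp 23° ↓ +157°: 229 + 157 = 386 → 386 − 360 = 26°
triadic ↑ +120°: 26 + 120 = 146°
split-comp 37° ↓ +143°: 146 + 143 = 289°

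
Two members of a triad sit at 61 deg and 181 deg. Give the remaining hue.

301°

A triad spaces three hues 120° apart.
The full set is {61°, 181°, 301°}.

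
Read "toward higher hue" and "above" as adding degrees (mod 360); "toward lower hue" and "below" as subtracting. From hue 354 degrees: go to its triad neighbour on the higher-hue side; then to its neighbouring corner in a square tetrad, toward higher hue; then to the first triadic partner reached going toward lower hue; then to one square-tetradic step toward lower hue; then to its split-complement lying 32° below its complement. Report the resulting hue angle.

142°

354 + 120 = 474 → 474 − 360 = 114°   (triadic ↑)
114 + 90 = 204°   (square ↑)
204 − 120 = 84°   (triadic ↓)
84 − 90 = -6 → -6 + 360 = 354°   (square ↓)
354 + 148 = 502 → 502 − 360 = 142°   (split-comp 32° ↓)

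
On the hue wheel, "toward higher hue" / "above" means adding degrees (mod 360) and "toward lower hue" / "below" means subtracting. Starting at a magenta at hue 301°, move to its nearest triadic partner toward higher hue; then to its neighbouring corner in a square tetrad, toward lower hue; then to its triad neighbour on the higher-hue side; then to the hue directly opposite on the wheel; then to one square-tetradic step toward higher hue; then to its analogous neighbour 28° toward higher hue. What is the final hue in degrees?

29°

+120° (triadic ↑): 301 + 120 = 421 → 421 − 360 = 61°
−90° (square ↓): 61 − 90 = -29 → -29 + 360 = 331°
+120° (triadic ↑): 331 + 120 = 451 → 451 − 360 = 91°
+180° (complement): 91 + 180 = 271°
+90° (square ↑): 271 + 90 = 361 → 361 − 360 = 1°
+28° (analog 28° ↑): 1 + 28 = 29°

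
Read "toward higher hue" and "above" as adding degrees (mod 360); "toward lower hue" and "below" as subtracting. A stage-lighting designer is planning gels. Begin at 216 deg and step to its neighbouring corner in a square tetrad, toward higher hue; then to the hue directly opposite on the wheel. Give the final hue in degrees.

+90° (square ↑): 216 + 90 = 306°
+180° (complement): 306 + 180 = 486 → 486 − 360 = 126°

126°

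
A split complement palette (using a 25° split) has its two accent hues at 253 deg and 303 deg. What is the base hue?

98°

The accents sit 25° either side of the complement, so the complement is their short-arc midpoint on the wheel.
Short-arc midpoint of 253° and 303°: 278°.
Base is 180° from the complement: 278 − 180 = 98°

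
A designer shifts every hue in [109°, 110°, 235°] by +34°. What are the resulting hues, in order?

109 + 34 = 143°
110 + 34 = 144°
235 + 34 = 269°

143°, 144°, 269°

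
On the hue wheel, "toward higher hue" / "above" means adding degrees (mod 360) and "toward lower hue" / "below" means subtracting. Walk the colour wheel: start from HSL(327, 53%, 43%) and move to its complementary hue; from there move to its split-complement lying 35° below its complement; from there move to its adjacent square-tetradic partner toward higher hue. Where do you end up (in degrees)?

22°

+180° (complement): 327 + 180 = 507 → 507 − 360 = 147°
+145° (split-comp 35° ↓): 147 + 145 = 292°
+90° (square ↑): 292 + 90 = 382 → 382 − 360 = 22°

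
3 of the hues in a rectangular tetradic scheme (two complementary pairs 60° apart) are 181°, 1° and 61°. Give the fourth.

A rectangular tetradic uses two complementary pairs 60° apart: offsets 0°, 60°, 180°, 240°.
Among {1°, 61°, 181°}, 1° and 181° are a 180° pair.
The remaining hue 61° needs its own complement: 61 + 180 = 241°

241°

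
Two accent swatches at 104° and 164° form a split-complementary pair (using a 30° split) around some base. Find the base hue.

The accents sit 30° either side of the complement, so the complement is their short-arc midpoint on the wheel.
Short-arc midpoint of 104° and 164°: 134°.
Base is 180° from the complement: 134 − 180 = -46 → -46 + 360 = 314°

314°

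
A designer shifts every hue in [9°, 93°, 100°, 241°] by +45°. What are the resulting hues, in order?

54°, 138°, 145°, 286°

9 + 45 = 54°
93 + 45 = 138°
100 + 45 = 145°
241 + 45 = 286°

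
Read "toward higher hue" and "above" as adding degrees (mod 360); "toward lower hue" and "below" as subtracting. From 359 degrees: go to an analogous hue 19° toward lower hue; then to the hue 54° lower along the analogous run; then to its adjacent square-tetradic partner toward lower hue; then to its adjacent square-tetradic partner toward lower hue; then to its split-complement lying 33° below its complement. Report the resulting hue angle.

analog 19° ↓ −19°: 359 − 19 = 340°
analog 54° ↓ −54°: 340 − 54 = 286°
square ↓ −90°: 286 − 90 = 196°
square ↓ −90°: 196 − 90 = 106°
split-comp 33° ↓ +147°: 106 + 147 = 253°

253°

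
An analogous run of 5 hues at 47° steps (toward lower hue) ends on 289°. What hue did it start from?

117°

4 steps of 47° (toward lower hue) give a net shift of −188°.
Start = end − shift: 289 + 188 = 477 → 477 − 360 = 117°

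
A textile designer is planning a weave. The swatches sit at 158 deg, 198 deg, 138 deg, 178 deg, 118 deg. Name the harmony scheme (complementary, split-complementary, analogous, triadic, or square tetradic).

Sort the hues: 118°, 138°, 158°, 178°, 198°.
Successive gaps around the wheel: 20°, 20°, 20°, 20°, 280°.
A run of hues at equal small steps (20°) with one large closing gap is an analogous group.

analogous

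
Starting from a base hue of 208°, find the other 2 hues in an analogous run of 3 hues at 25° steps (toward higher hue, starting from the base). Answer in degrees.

233° and 258°

Analogous hues sit every 25° along the wheel.
208 + 25 = 233°
208 + 50 = 258°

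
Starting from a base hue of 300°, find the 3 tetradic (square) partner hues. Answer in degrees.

A square tetradic scheme places four hues every 90°.
300 + 90 = 390 → 390 − 360 = 30°
300 + 180 = 480 → 480 − 360 = 120°
300 + 270 = 570 → 570 − 360 = 210°

30°, 120° and 210°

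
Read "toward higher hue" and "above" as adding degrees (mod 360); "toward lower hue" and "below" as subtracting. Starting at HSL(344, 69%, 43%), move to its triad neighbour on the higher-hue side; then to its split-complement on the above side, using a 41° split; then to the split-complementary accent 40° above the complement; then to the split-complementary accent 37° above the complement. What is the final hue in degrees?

+120° (triadic ↑): 344 + 120 = 464 → 464 − 360 = 104°
+221° (split-comp 41° ↑): 104 + 221 = 325°
+220° (split-comp 40° ↑): 325 + 220 = 545 → 545 − 360 = 185°
+217° (split-comp 37° ↑): 185 + 217 = 402 → 402 − 360 = 42°

42°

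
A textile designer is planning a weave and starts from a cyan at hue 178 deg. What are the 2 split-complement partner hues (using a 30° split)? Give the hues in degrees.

Split-complementary hues sit 30° either side of the complement.
Complement of 178 deg: 178 + 180 = 358°
358 − 30 = 328°
358 + 30 = 388 → 388 − 360 = 28°

328° and 28°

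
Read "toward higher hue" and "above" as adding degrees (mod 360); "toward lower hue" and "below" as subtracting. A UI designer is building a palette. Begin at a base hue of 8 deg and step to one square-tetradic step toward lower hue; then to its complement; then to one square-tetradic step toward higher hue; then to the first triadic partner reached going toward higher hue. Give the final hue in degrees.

8 − 90 = -82 → -82 + 360 = 278°   (square ↓)
278 + 180 = 458 → 458 − 360 = 98°   (complement)
98 + 90 = 188°   (square ↑)
188 + 120 = 308°   (triadic ↑)

308°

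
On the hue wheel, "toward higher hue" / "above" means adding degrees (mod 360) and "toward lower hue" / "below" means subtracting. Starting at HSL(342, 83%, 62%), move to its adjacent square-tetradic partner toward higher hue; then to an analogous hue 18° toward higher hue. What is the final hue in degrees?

90°

square ↑ +90°: 342 + 90 = 432 → 432 − 360 = 72°
analog 18° ↑ +18°: 72 + 18 = 90°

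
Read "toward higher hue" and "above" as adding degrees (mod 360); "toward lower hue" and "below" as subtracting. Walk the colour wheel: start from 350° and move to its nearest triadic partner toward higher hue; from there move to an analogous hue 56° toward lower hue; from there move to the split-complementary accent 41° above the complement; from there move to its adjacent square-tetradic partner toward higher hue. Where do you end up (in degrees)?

triadic ↑ +120°: 350 + 120 = 470 → 470 − 360 = 110°
analog 56° ↓ −56°: 110 − 56 = 54°
split-comp 41° ↑ +221°: 54 + 221 = 275°
square ↑ +90°: 275 + 90 = 365 → 365 − 360 = 5°

5°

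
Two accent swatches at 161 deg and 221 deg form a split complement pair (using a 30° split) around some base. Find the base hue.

11°

The accents sit 30° either side of the complement, so the complement is their short-arc midpoint on the wheel.
Short-arc midpoint of 161° and 221°: 191°.
Base is 180° from the complement: 191 − 180 = 11°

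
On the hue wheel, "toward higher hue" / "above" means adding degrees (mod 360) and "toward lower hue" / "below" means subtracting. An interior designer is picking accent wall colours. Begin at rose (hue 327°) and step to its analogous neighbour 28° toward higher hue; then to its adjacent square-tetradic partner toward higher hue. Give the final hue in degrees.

85°

analog 28° ↑ +28°: 327 + 28 = 355°
square ↑ +90°: 355 + 90 = 445 → 445 − 360 = 85°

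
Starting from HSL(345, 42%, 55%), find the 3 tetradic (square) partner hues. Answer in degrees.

A square tetradic scheme places four hues every 90°.
345 + 90 = 435 → 435 − 360 = 75°
345 + 180 = 525 → 525 − 360 = 165°
345 + 270 = 615 → 615 − 360 = 255°

75°, 165°, 255°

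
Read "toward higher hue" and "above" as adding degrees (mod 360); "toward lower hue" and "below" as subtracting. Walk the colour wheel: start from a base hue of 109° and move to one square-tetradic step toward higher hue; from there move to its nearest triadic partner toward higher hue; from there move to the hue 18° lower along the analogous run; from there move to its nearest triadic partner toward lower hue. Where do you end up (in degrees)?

181°

square ↑ +90°: 109 + 90 = 199°
triadic ↑ +120°: 199 + 120 = 319°
analog 18° ↓ −18°: 319 − 18 = 301°
triadic ↓ −120°: 301 − 120 = 181°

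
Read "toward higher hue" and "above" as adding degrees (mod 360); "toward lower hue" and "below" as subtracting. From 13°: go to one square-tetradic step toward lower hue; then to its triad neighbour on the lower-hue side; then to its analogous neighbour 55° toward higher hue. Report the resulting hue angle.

218°

−90° (square ↓): 13 − 90 = -77 → -77 + 360 = 283°
−120° (triadic ↓): 283 − 120 = 163°
+55° (analog 55° ↑): 163 + 55 = 218°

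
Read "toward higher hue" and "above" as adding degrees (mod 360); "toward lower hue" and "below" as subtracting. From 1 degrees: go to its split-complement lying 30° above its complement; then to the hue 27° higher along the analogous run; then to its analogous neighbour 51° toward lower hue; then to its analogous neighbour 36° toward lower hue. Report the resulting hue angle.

151°

+210° (split-comp 30° ↑): 1 + 210 = 211°
+27° (analog 27° ↑): 211 + 27 = 238°
−51° (analog 51° ↓): 238 − 51 = 187°
−36° (analog 36° ↓): 187 − 36 = 151°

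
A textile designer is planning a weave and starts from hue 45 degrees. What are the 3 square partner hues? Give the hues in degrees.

135°, 225°, 315°

A square tetradic scheme places four hues every 90°.
45 + 90 = 135°
45 + 180 = 225°
45 + 270 = 315°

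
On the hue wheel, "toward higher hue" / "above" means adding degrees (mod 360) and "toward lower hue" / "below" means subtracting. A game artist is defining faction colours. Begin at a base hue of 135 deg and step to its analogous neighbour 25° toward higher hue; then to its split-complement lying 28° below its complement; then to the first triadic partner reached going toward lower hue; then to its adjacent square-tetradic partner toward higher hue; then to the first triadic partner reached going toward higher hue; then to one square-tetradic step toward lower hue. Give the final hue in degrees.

analog 25° ↑ +25°: 135 + 25 = 160°
split-comp 28° ↓ +152°: 160 + 152 = 312°
triadic ↓ −120°: 312 − 120 = 192°
square ↑ +90°: 192 + 90 = 282°
triadic ↑ +120°: 282 + 120 = 402 → 402 − 360 = 42°
square ↓ −90°: 42 − 90 = -48 → -48 + 360 = 312°

312°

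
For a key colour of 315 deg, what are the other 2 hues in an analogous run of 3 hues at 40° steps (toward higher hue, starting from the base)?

355° and 35°

Analogous hues sit every 40° along the wheel.
315 + 40 = 355°
315 + 80 = 395 → 395 − 360 = 35°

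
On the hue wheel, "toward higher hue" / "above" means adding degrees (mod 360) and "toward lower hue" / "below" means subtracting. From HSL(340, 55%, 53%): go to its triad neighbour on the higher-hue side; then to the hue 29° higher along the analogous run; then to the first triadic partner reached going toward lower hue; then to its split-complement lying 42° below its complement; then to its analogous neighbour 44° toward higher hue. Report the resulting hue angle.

191°

340 + 120 = 460 → 460 − 360 = 100°   (triadic ↑)
100 + 29 = 129°   (analog 29° ↑)
129 − 120 = 9°   (triadic ↓)
9 + 138 = 147°   (split-comp 42° ↓)
147 + 44 = 191°   (analog 44° ↑)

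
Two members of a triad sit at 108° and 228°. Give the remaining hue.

348°

A triad spaces three hues 120° apart.
The full set is {108°, 228°, 348°}.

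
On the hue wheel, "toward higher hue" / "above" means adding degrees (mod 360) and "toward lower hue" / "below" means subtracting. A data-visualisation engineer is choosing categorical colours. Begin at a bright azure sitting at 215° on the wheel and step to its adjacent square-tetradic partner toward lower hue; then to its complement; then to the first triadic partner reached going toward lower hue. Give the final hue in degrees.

square ↓ −90°: 215 − 90 = 125°
complement +180°: 125 + 180 = 305°
triadic ↓ −120°: 305 − 120 = 185°

185°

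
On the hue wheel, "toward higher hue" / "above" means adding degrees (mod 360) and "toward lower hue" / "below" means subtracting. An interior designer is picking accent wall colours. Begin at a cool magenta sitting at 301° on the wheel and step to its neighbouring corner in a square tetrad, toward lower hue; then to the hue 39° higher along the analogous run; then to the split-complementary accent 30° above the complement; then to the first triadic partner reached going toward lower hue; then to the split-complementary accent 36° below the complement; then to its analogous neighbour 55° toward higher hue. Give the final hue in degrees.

179°

square ↓ −90°: 301 − 90 = 211°
analog 39° ↑ +39°: 211 + 39 = 250°
split-comp 30° ↑ +210°: 250 + 210 = 460 → 460 − 360 = 100°
triadic ↓ −120°: 100 − 120 = -20 → -20 + 360 = 340°
split-comp 36° ↓ +144°: 340 + 144 = 484 → 484 − 360 = 124°
analog 55° ↑ +55°: 124 + 55 = 179°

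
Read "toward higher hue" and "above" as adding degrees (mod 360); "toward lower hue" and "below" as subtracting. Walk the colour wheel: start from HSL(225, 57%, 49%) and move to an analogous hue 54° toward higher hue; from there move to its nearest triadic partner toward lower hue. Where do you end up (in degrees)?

159°

analog 54° ↑ +54°: 225 + 54 = 279°
triadic ↓ −120°: 279 − 120 = 159°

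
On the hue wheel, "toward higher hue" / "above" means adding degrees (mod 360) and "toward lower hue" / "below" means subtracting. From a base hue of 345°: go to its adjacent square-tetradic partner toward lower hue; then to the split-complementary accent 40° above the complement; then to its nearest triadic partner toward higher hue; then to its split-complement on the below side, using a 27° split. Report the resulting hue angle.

28°

−90° (square ↓): 345 − 90 = 255°
+220° (split-comp 40° ↑): 255 + 220 = 475 → 475 − 360 = 115°
+120° (triadic ↑): 115 + 120 = 235°
+153° (split-comp 27° ↓): 235 + 153 = 388 → 388 − 360 = 28°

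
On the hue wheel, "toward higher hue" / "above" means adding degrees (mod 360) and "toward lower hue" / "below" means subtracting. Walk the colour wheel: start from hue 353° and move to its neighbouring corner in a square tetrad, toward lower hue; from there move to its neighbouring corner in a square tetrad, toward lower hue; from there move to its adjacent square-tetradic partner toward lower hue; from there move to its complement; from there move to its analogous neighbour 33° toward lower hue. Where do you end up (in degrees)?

353 − 90 = 263°   (square ↓)
263 − 90 = 173°   (square ↓)
173 − 90 = 83°   (square ↓)
83 + 180 = 263°   (complement)
263 − 33 = 230°   (analog 33° ↓)

230°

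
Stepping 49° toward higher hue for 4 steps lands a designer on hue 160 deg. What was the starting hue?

4 steps of 49° (toward higher hue) give a net shift of +196°.
Start = end − shift: 160 − 196 = -36 → -36 + 360 = 324°

324°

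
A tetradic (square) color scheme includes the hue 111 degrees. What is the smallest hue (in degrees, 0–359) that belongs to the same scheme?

A square tetradic scheme places four hues every 90°.
The full set through 111° is {21°, 111°, 201°, 291°}.

21°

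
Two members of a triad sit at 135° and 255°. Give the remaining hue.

A triad spaces three hues 120° apart.
The full set is {15°, 135°, 255°}.

15°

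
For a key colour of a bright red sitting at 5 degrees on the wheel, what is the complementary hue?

The complement sits 180° across the wheel.
5 + 180 = 185°

185°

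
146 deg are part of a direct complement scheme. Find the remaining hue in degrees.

The complement sits 180° across the wheel.
The full set through 146° is {146°, 326°}.
Given {146°}, the missing hue is 326°.

326°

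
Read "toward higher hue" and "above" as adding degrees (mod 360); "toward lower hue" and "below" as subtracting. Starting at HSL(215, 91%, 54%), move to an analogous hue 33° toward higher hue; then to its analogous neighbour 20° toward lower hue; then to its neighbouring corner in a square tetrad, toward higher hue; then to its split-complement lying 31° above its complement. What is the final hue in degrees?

169°

+33° (analog 33° ↑): 215 + 33 = 248°
−20° (analog 20° ↓): 248 − 20 = 228°
+90° (square ↑): 228 + 90 = 318°
+211° (split-comp 31° ↑): 318 + 211 = 529 → 529 − 360 = 169°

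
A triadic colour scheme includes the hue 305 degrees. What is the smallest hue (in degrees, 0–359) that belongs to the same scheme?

65°

A triad places three hues 120° apart.
The full set through 305° is {65°, 185°, 305°}.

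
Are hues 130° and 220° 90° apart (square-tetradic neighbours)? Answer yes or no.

Angular distance: |130 − 220| = 90 = 90°.
90° apart (square-tetradic neighbours) requires 90°.

yes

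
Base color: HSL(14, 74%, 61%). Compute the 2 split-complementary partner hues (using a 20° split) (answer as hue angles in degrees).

Split-complementary hues sit 20° either side of the complement.
Complement of 14 deg: 14 + 180 = 194°
194 − 20 = 174°
194 + 20 = 214°

174° and 214°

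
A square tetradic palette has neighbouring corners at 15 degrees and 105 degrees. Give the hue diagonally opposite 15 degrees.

195°

A square tetradic scheme places four hues 90° apart; opposite corners are 180° apart.
15 + 180 = 195°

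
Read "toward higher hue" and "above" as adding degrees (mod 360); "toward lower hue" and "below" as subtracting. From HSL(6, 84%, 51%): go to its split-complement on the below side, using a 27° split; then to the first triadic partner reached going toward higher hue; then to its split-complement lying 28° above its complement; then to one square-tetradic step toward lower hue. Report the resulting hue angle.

37°

6 + 153 = 159°   (split-comp 27° ↓)
159 + 120 = 279°   (triadic ↑)
279 + 208 = 487 → 487 − 360 = 127°   (split-comp 28° ↑)
127 − 90 = 37°   (square ↓)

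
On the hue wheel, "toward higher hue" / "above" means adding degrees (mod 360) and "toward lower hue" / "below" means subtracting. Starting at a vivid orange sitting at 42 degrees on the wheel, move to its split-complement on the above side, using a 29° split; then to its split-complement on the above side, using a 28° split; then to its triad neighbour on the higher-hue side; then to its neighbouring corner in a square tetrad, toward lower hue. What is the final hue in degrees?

+209° (split-comp 29° ↑): 42 + 209 = 251°
+208° (split-comp 28° ↑): 251 + 208 = 459 → 459 − 360 = 99°
+120° (triadic ↑): 99 + 120 = 219°
−90° (square ↓): 219 − 90 = 129°

129°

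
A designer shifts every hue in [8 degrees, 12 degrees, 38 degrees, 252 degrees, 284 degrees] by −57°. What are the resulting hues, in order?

311°, 315°, 341°, 195°, 227°

8 − 57 = -49 → -49 + 360 = 311°
12 − 57 = -45 → -45 + 360 = 315°
38 − 57 = -19 → -19 + 360 = 341°
252 − 57 = 195°
284 − 57 = 227°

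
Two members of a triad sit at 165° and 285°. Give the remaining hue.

A triad spaces three hues 120° apart.
The full set is {45°, 165°, 285°}.

45°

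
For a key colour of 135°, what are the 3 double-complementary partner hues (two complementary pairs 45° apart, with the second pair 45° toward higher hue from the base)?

135 + 45 = 180°
135 + 180 = 315°
135 + 225 = 360 → 360 − 360 = 0°

180°, 315°, 0°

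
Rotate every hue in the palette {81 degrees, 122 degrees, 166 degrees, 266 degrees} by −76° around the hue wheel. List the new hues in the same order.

5°, 46°, 90°, 190°

81 − 76 = 5°
122 − 76 = 46°
166 − 76 = 90°
266 − 76 = 190°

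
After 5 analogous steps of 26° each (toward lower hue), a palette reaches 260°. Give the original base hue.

5 steps of 26° (toward lower hue) give a net shift of −130°.
Start = end − shift: 260 + 130 = 390 → 390 − 360 = 30°

30°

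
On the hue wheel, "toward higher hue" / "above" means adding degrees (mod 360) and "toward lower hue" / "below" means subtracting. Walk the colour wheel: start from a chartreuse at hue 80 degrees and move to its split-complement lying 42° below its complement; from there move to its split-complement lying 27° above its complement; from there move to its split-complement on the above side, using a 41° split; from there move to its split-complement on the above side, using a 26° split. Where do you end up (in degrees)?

132°

80 + 138 = 218°   (split-comp 42° ↓)
218 + 207 = 425 → 425 − 360 = 65°   (split-comp 27° ↑)
65 + 221 = 286°   (split-comp 41° ↑)
286 + 206 = 492 → 492 − 360 = 132°   (split-comp 26° ↑)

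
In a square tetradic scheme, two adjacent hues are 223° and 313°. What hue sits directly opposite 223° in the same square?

A square tetradic scheme places four hues 90° apart; opposite corners are 180° apart.
223 + 180 = 403 → 403 − 360 = 43°

43°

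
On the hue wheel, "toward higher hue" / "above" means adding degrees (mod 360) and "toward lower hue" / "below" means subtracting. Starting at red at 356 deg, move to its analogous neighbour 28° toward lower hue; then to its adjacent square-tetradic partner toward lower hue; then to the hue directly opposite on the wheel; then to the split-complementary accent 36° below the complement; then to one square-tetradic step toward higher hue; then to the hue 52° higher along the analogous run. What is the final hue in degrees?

analog 28° ↓ −28°: 356 − 28 = 328°
square ↓ −90°: 328 − 90 = 238°
complement +180°: 238 + 180 = 418 → 418 − 360 = 58°
split-comp 36° ↓ +144°: 58 + 144 = 202°
square ↑ +90°: 202 + 90 = 292°
analog 52° ↑ +52°: 292 + 52 = 344°

344°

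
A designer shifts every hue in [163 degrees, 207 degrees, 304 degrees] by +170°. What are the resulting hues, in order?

333°, 17°, 114°

163 + 170 = 333°
207 + 170 = 377 → 377 − 360 = 17°
304 + 170 = 474 → 474 − 360 = 114°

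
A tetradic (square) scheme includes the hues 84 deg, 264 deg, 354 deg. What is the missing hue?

A square tetradic scheme places four hues every 90°.
The full set through 84° is {84°, 174°, 264°, 354°}.
Given {84°, 264°, 354°}, the missing hue is 174°.

174°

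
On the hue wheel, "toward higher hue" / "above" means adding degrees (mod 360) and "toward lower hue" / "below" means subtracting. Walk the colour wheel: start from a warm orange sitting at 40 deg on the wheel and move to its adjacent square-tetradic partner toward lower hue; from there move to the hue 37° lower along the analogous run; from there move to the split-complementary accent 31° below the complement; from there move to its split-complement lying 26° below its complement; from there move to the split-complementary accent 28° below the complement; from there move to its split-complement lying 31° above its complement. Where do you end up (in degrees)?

square ↓ −90°: 40 − 90 = -50 → -50 + 360 = 310°
analog 37° ↓ −37°: 310 − 37 = 273°
split-comp 31° ↓ +149°: 273 + 149 = 422 → 422 − 360 = 62°
split-comp 26° ↓ +154°: 62 + 154 = 216°
split-comp 28° ↓ +152°: 216 + 152 = 368 → 368 − 360 = 8°
split-comp 31° ↑ +211°: 8 + 211 = 219°

219°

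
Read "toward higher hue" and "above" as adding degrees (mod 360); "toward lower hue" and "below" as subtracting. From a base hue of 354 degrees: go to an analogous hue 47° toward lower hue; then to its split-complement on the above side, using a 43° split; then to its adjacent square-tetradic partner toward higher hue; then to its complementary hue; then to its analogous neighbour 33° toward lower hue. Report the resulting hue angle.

−47° (analog 47° ↓): 354 − 47 = 307°
+223° (split-comp 43° ↑): 307 + 223 = 530 → 530 − 360 = 170°
+90° (square ↑): 170 + 90 = 260°
+180° (complement): 260 + 180 = 440 → 440 − 360 = 80°
−33° (analog 33° ↓): 80 − 33 = 47°

47°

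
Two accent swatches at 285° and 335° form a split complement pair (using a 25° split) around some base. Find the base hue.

The accents sit 25° either side of the complement, so the complement is their short-arc midpoint on the wheel.
Short-arc midpoint of 285° and 335°: 310°.
Base is 180° from the complement: 310 − 180 = 130°

130°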